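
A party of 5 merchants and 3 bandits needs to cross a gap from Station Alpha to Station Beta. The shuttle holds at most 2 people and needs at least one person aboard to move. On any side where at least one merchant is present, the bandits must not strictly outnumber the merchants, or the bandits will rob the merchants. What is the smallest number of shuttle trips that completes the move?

Counting alone: each trip to Station Beta takes at most 2 across and each return brings at least 1 back, so after t trips out (and t−1 returns) at most 2t − (t−1) of the 8 are across; that first reaches 8 at t = 7, so at least 13 crossings are needed.
The plan below uses exactly 13 crossings, so it is optimal:
1. 2 bandits → Station Beta.  (Station Alpha: 5M 1B; Station Beta: 0M 2B)
2. 1 bandit ← Station Alpha.  (Station Alpha: 5M 2B; Station Beta: 0M 1B)
3. 2 bandits → Station Beta.  (Station Alpha: 5M 0B; Station Beta: 0M 3B)
4. 1 bandit ← Station Alpha.  (Station Alpha: 5M 1B; Station Beta: 0M 2B)
5. 2 merchants → Station Beta.  (Station Alpha: 3M 1B; Station Beta: 2M 2B)
6. 1 bandit ← Station Alpha.  (Station Alpha: 3M 2B; Station Beta: 2M 1B)
7. 1 merchant and 1 bandit → Station Beta.  (Station Alpha: 2M 1B; Station Beta: 3M 2B)
8. 1 bandit ← Station Alpha.  (Station Alpha: 2M 2B; Station Beta: 3M 1B)
9. 2 bandits → Station Beta.  (Station Alpha: 2M 0B; Station Beta: 3M 3B)
10. 1 bandit ← Station Alpha.  (Station Alpha: 2M 1B; Station Beta: 3M 2B)
11. 1 merchant and 1 bandit → Station Beta.  (Station Alpha: 1M 0B; Station Beta: 4M 3B)
12. 1 bandit ← Station Alpha.  (Station Alpha: 1M 1B; Station Beta: 4M 2B)
13. 1 merchant and 1 bandit → Station Beta.  (Station Alpha: 0M 0B; Station Beta: 5M 3B)

13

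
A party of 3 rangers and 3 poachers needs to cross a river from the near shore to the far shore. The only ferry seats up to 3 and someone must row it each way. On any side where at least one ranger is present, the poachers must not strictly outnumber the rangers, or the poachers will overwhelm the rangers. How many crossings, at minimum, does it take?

Counting alone: each trip to the far shore takes at most 3 across and each return brings at least 1 back, so after t trips out (and t−1 returns) at most 3t − (t−1) of the 6 are across; that first reaches 6 at t = 3, so at least 5 crossings are needed.
The plan below uses exactly 5 crossings, so it is optimal:
1. 2 poachers → the far shore.  (the near shore: 3R 1P; the far shore: 0R 2P)
2. 1 poacher ← the near shore.  (the near shore: 3R 2P; the far shore: 0R 1P)
3. 3 rangers → the far shore.  (the near shore: 0R 2P; the far shore: 3R 1P)
4. 1 poacher ← the near shore.  (the near shore: 0R 3P; the far shore: 3R 0P)
5. 3 poachers → the far shore.  (the near shore: 0R 0P; the far shore: 3R 3P)

5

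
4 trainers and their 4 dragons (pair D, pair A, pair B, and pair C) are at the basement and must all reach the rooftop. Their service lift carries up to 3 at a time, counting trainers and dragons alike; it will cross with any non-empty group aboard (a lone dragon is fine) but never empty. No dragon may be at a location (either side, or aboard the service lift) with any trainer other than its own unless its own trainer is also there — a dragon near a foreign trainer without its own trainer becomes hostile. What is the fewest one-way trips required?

9

Counting alone: each trip to the rooftop takes at most 3 across and each return brings at least 1 back, so after t trips out (and t−1 returns) at most 3t − (t−1) of the 8 are across; that first reaches 8 at t = 4, so at least 7 crossings are needed.
The safety rule pushes this higher. Following every safe sequence of crossings, the most of the 8 that can be at the rooftop as the service lift arrives there on crossing 7 is 7 — never all 8.
So no plan with fewer than 9 crossings exists, and this one achieves 9:
1. dragon D and trainer D cross → the rooftop.
2. trainer D crosses ← the basement.
3. dragon A, trainer A, and trainer D cross → the rooftop.
4. dragon D and trainer D cross ← the basement.
5. trainer B, trainer C, and trainer D cross → the rooftop.
6. dragon A crosses ← the basement.
7. dragon A and dragon D cross → the rooftop.
8. dragon D crosses ← the basement.
9. dragon B, dragon C, and dragon D cross → the rooftop.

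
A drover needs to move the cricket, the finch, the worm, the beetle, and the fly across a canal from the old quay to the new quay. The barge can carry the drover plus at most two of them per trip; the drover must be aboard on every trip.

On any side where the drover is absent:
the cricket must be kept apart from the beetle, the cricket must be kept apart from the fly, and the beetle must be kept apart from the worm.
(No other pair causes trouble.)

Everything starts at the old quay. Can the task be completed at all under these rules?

Yes

1. Drover goes to the new quay with the cricket and the worm.  [the old quay: the beetle, the finch, the fly | the new quay: the cricket, the worm]
2. Drover goes back to the old quay alone.  [the old quay: the beetle, the finch, the fly | the new quay: the cricket, the worm]
3. Drover goes to the new quay with the finch.  [the old quay: the beetle, the fly | the new quay: the cricket, the finch, the worm]
4. Drover goes back to the old quay alone.  [the old quay: the beetle, the fly | the new quay: the cricket, the finch, the worm]
5. Drover goes to the new quay with the beetle and the fly.  [the old quay: — | the new quay: the beetle, the cricket, the finch, the fly, the worm]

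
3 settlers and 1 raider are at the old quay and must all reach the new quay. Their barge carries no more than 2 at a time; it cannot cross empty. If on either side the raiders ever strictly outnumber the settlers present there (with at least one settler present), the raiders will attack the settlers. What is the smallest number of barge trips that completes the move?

5

Counting alone: each trip to the new quay takes at most 2 across and each return brings at least 1 back, so after t trips out (and t−1 returns) at most 2t − (t−1) of the 4 are across; that first reaches 4 at t = 3, so at least 5 crossings are needed.
The plan below uses exactly 5 crossings, so it is optimal:
1. 1 settler and 1 raider → the new quay.  (the old quay: 2S 0R; the new quay: 1S 1R)
2. 1 raider ← the old quay.  (the old quay: 2S 1R; the new quay: 1S 0R)
3. 1 settler and 1 raider → the new quay.  (the old quay: 1S 0R; the new quay: 2S 1R)
4. 1 raider ← the old quay.  (the old quay: 1S 1R; the new quay: 2S 0R)
5. 1 settler and 1 raider → the new quay.  (the old quay: 0S 0R; the new quay: 3S 1R)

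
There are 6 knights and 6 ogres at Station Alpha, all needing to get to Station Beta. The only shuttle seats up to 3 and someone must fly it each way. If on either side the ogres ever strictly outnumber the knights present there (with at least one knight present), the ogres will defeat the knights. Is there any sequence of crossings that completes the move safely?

No

Following every safe sequence of crossings from the start, the most of the 12 that can be at Station Beta as the shuttle arrives there on crossings 1, 3, 5 is 3, 5, 6 respectively; the best ever achieved is 6 of 12.
From crossing 7 on, no configuration arises that was not already reachable earlier: only 17 distinct safe configurations (who is on which side, and where the shuttle is) can ever be reached, none of them has everyone across, and every continuation just revisits them. They are: 0 knights + 0 ogres across (shuttle back at the start); 0 knights + 1 ogre across (shuttle there); 0 knights + 1 ogre across (shuttle back at the start); 0 knights + 2 ogres across (shuttle there); 0 knights + 2 ogres across (shuttle back at the start); 0 knights + 3 ogres across (shuttle there); 0 knights + 3 ogres across (shuttle back at the start); 0 knights + 4 ogres across (shuttle there); 0 knights + 4 ogres across (shuttle back at the start); 0 knights + 5 ogres across (shuttle there); 0 knights + 5 ogres across (shuttle back at the start); 0 knights + 6 ogres across (shuttle there); 1 knight + 1 ogre across (shuttle there); 1 knight + 1 ogre across (shuttle back at the start); 2 knights + 2 ogres across (shuttle there); 2 knights + 2 ogres across (shuttle back at the start); 3 knights + 3 ogres across (shuttle there). So no valid plan exists.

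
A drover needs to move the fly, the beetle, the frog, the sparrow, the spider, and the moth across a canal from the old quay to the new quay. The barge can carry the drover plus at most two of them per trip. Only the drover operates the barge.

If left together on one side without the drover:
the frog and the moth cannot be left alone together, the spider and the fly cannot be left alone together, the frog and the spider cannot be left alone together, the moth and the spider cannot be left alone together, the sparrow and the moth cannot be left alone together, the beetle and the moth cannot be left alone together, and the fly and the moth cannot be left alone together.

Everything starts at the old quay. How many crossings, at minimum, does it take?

Counting alone: the drover can take at most 2 across per trip to the new quay, so moving all 6 needs at least 3 loaded trips out, with a return between consecutive ones — at least 5 crossings.
The safety rule pushes this higher. Following every safe sequence of crossings, the most of the 6 that can be at the new quay as the barge arrives there on crossings 5, 7 is 4, 5 respectively — never all 6.
So no plan with fewer than 9 crossings exists, and this one achieves 9:
1. Drover goes to the new quay with the moth and the spider.  [the old quay: the beetle, the fly, the frog, the sparrow | the new quay: the moth, the spider]
2. Drover goes back to the old quay with the spider.  [the old quay: the beetle, the fly, the frog, the sparrow, the spider | the new quay: the moth]
3. Drover goes to the new quay with the fly and the frog.  [the old quay: the beetle, the sparrow, the spider | the new quay: the fly, the frog, the moth]
4. Drover goes back to the old quay with the moth.  [the old quay: the beetle, the moth, the sparrow, the spider | the new quay: the fly, the frog]
5. Drover goes to the new quay with the beetle and the moth.  [the old quay: the sparrow, the spider | the new quay: the beetle, the fly, the frog, the moth]
6. Drover goes back to the old quay with the moth.  [the old quay: the moth, the sparrow, the spider | the new quay: the beetle, the fly, the frog]
7. Drover goes to the new quay with the sparrow and the spider.  [the old quay: the moth | the new quay: the beetle, the fly, the frog, the sparrow, the spider]
8. Drover goes back to the old quay with the spider.  [the old quay: the moth, the spider | the new quay: the beetle, the fly, the frog, the sparrow]
9. Drover goes to the new quay with the moth and the spider.  [the old quay: — | the new quay: the beetle, the fly, the frog, the moth, the sparrow, the spider]

9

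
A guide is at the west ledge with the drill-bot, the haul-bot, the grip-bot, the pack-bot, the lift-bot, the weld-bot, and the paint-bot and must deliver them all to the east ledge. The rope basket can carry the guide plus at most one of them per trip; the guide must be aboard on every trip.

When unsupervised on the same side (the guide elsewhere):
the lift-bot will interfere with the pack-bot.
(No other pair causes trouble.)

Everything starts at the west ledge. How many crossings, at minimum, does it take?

13

Counting alone: the guide can take at most 1 across per trip to the east ledge, so moving all 7 needs at least 7 loaded trips out, with a return between consecutive ones — at least 13 crossings.
The plan below uses exactly 13 crossings, so it is optimal:
1. Guide goes to the east ledge with the pack-bot.  [the west ledge: the drill-bot, the grip-bot, the haul-bot, the lift-bot, the paint-bot, the weld-bot | the east ledge: the pack-bot]
2. Guide goes back to the west ledge alone.  [the west ledge: the drill-bot, the grip-bot, the haul-bot, the lift-bot, the paint-bot, the weld-bot | the east ledge: the pack-bot]
3. Guide goes to the east ledge with the drill-bot.  [the west ledge: the grip-bot, the haul-bot, the lift-bot, the paint-bot, the weld-bot | the east ledge: the drill-bot, the pack-bot]
4. Guide goes back to the west ledge alone.  [the west ledge: the grip-bot, the haul-bot, the lift-bot, the paint-bot, the weld-bot | the east ledge: the drill-bot, the pack-bot]
5. Guide goes to the east ledge with the haul-bot.  [the west ledge: the grip-bot, the lift-bot, the paint-bot, the weld-bot | the east ledge: the drill-bot, the haul-bot, the pack-bot]
6. Guide goes back to the west ledge alone.  [the west ledge: the grip-bot, the lift-bot, the paint-bot, the weld-bot | the east ledge: the drill-bot, the haul-bot, the pack-bot]
7. Guide goes to the east ledge with the grip-bot.  [the west ledge: the lift-bot, the paint-bot, the weld-bot | the east ledge: the drill-bot, the grip-bot, the haul-bot, the pack-bot]
8. Guide goes back to the west ledge alone.  [the west ledge: the lift-bot, the paint-bot, the weld-bot | the east ledge: the drill-bot, the grip-bot, the haul-bot, the pack-bot]
9. Guide goes to the east ledge with the weld-bot.  [the west ledge: the lift-bot, the paint-bot | the east ledge: the drill-bot, the grip-bot, the haul-bot, the pack-bot, the weld-bot]
10. Guide goes back to the west ledge alone.  [the west ledge: the lift-bot, the paint-bot | the east ledge: the drill-bot, the grip-bot, the haul-bot, the pack-bot, the weld-bot]
11. Guide goes to the east ledge with the paint-bot.  [the west ledge: the lift-bot | the east ledge: the drill-bot, the grip-bot, the haul-bot, the pack-bot, the paint-bot, the weld-bot]
12. Guide goes back to the west ledge alone.  [the west ledge: the lift-bot | the east ledge: the drill-bot, the grip-bot, the haul-bot, the pack-bot, the paint-bot, the weld-bot]
13. Guide goes to the east ledge with the lift-bot.  [the west ledge: — | the east ledge: the drill-bot, the grip-bot, the haul-bot, the lift-bot, the pack-bot, the paint-bot, the weld-bot]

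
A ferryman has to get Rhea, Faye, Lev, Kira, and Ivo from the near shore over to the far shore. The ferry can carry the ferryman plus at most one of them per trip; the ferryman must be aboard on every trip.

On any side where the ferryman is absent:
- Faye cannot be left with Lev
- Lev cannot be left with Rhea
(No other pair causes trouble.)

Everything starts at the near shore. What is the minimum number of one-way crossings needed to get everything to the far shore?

11

Counting alone: the ferryman can take at most 1 across per trip to the far shore, so moving all 5 needs at least 5 loaded trips out, with a return between consecutive ones — at least 9 crossings.
The safety rule pushes this higher. Following every safe sequence of crossings, the most of the 5 that can be at the far shore as the ferry arrives there on crossing 9 is 4 — never all 5.
So no plan with fewer than 11 crossings exists, and this one achieves 11:
1. Ferryman goes to the far shore with Lev.  [the near shore: Faye, Ivo, Kira, Rhea | the far shore: Lev]
2. Ferryman goes back to the near shore alone.  [the near shore: Faye, Ivo, Kira, Rhea | the far shore: Lev]
3. Ferryman goes to the far shore with Rhea.  [the near shore: Faye, Ivo, Kira | the far shore: Lev, Rhea]
4. Ferryman goes back to the near shore with Lev.  [the near shore: Faye, Ivo, Kira, Lev | the far shore: Rhea]
5. Ferryman goes to the far shore with Faye.  [the near shore: Ivo, Kira, Lev | the far shore: Faye, Rhea]
6. Ferryman goes back to the near shore alone.  [the near shore: Ivo, Kira, Lev | the far shore: Faye, Rhea]
7. Ferryman goes to the far shore with Kira.  [the near shore: Ivo, Lev | the far shore: Faye, Kira, Rhea]
8. Ferryman goes back to the near shore alone.  [the near shore: Ivo, Lev | the far shore: Faye, Kira, Rhea]
9. Ferryman goes to the far shore with Ivo.  [the near shore: Lev | the far shore: Faye, Ivo, Kira, Rhea]
10. Ferryman goes back to the near shore alone.  [the near shore: Lev | the far shore: Faye, Ivo, Kira, Rhea]
11. Ferryman goes to the far shore with Lev.  [the near shore: — | the far shore: Faye, Ivo, Kira, Lev, Rhea]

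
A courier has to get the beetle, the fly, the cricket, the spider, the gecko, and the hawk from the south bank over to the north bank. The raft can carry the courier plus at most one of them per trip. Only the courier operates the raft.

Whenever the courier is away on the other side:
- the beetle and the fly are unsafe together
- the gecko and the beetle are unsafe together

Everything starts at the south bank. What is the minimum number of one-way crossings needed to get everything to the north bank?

13

Counting alone: the courier can take at most 1 across per trip to the north bank, so moving all 6 needs at least 6 loaded trips out, with a return between consecutive ones — at least 11 crossings.
The safety rule pushes this higher. Following every safe sequence of crossings, the most of the 6 that can be at the north bank as the raft arrives there on crossing 11 is 5 — never all 6.
So no plan with fewer than 13 crossings exists, and this one achieves 13:
1. Courier goes to the north bank with the beetle.
2. Courier goes back to the south bank alone.
3. Courier goes to the north bank with the fly.
4. Courier goes back to the south bank with the beetle.
5. Courier goes to the north bank with the gecko.
6. Courier goes back to the south bank alone.
7. Courier goes to the north bank with the cricket.
8. Courier goes back to the south bank alone.
9. Courier goes to the north bank with the spider.
10. Courier goes back to the south bank alone.
11. Courier goes to the north bank with the hawk.
12. Courier goes back to the south bank alone.
13. Courier goes to the north bank with the beetle.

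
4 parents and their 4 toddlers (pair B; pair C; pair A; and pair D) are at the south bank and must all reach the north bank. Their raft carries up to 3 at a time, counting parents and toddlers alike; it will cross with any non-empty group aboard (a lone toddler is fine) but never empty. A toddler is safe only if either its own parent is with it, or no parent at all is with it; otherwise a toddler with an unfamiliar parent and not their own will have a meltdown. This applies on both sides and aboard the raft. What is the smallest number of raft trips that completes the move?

9

Counting alone: each trip to the north bank takes at most 3 across and each return brings at least 1 back, so after t trips out (and t−1 returns) at most 3t − (t−1) of the 8 are across; that first reaches 8 at t = 4, so at least 7 crossings are needed.
The safety rule pushes this higher. Following every safe sequence of crossings, the most of the 8 that can be at the north bank as the raft arrives there on crossing 7 is 7 — never all 8.
So no plan with fewer than 9 crossings exists, and this one achieves 9:
1. parent B and toddler B cross → the north bank.
2. parent B crosses ← the south bank.
3. parent B, parent C, and toddler C cross → the north bank.
4. parent B and toddler B cross ← the south bank.
5. parent A, parent B, and parent D cross → the north bank.
6. toddler C crosses ← the south bank.
7. toddler B and toddler C cross → the north bank.
8. toddler B crosses ← the south bank.
9. toddler A, toddler B, and toddler D cross → the north bank.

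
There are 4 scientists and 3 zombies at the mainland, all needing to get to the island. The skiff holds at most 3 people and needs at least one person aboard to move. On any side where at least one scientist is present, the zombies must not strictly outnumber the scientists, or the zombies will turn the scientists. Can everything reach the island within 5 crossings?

Yes

Yes — this plan uses 5 crossings (≤ 5):
1. 3 zombies → the island.  (the mainland: 4S 0Z; the island: 0S 3Z)
2. 1 zombie ← the mainland.  (the mainland: 4S 1Z; the island: 0S 2Z)
3. 3 scientists → the island.  (the mainland: 1S 1Z; the island: 3S 2Z)
4. 1 scientist ← the mainland.  (the mainland: 2S 1Z; the island: 2S 2Z)
5. 2 scientists and 1 zombie → the island.  (the mainland: 0S 0Z; the island: 4S 3Z)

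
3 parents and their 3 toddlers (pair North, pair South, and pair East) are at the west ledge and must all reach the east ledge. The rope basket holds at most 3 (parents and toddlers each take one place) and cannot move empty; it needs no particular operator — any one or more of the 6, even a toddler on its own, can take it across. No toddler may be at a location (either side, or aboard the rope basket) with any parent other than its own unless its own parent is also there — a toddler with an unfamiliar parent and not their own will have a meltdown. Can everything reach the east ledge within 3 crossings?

No

Counting alone: each trip to the east ledge takes at most 3 across and each return brings at least 1 back, so after t trips out (and t−1 returns) at most 3t − (t−1) of the 6 are across; that first reaches 6 at t = 3, so at least 5 crossings are needed.
Since 3 < 5, 3 crossings cannot be enough. (The shortest complete plan in fact takes 5:)
1. parent North and toddler North cross → the east ledge.
2. parent North crosses ← the west ledge.
3. parent East, parent North, and parent South cross → the east ledge.
4. toddler North crosses ← the west ledge.
5. toddler East, toddler North, and toddler South cross → the east ledge.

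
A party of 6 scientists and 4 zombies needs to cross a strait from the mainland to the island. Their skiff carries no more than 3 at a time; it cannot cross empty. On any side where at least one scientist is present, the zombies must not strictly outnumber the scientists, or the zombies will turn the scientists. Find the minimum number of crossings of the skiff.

9

Counting alone: each trip to the island takes at most 3 across and each return brings at least 1 back, so after t trips out (and t−1 returns) at most 3t − (t−1) of the 10 are across; that first reaches 10 at t = 5, so at least 9 crossings are needed.
The plan below uses exactly 9 crossings, so it is optimal:
1. 2 zombies → the island.  (the mainland: 6S 2Z; the island: 0S 2Z)
2. 1 zombie ← the mainland.  (the mainland: 6S 3Z; the island: 0S 1Z)
3. 3 zombies → the island.  (the mainland: 6S 0Z; the island: 0S 4Z)
4. 1 zombie ← the mainland.  (the mainland: 6S 1Z; the island: 0S 3Z)
5. 3 scientists → the island.  (the mainland: 3S 1Z; the island: 3S 3Z)
6. 1 zombie ← the mainland.  (the mainland: 3S 2Z; the island: 3S 2Z)
7. 1 scientist and 2 zombies → the island.  (the mainland: 2S 0Z; the island: 4S 4Z)
8. 1 zombie ← the mainland.  (the mainland: 2S 1Z; the island: 4S 3Z)
9. 2 scientists and 1 zombie → the island.  (the mainland: 0S 0Z; the island: 6S 4Z)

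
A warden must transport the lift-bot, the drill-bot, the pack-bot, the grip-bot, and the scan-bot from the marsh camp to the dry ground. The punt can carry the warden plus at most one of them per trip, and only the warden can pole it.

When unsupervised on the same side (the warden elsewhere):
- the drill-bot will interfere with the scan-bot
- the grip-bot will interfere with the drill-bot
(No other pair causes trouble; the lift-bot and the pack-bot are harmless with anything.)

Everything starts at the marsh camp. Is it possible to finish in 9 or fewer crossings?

Counting alone: the warden can take at most 1 across per trip to the dry ground, so moving all 5 needs at least 5 loaded trips out, with a return between consecutive ones — at least 9 crossings.
The safety rule pushes this higher. Following every safe sequence of crossings, the most of the 5 that can be at the dry ground as the punt arrives there on crossing 9 is 4 — never all 5.
So the move cannot be finished within 9 crossings. (The shortest complete plan takes 11:)
1. Warden goes to the dry ground with the drill-bot.
2. Warden goes back to the marsh camp alone.
3. Warden goes to the dry ground with the lift-bot.
4. Warden goes back to the marsh camp alone.
5. Warden goes to the dry ground with the pack-bot.
6. Warden goes back to the marsh camp alone.
7. Warden goes to the dry ground with the grip-bot.
8. Warden goes back to the marsh camp with the drill-bot.
9. Warden goes to the dry ground with the scan-bot.
10. Warden goes back to the marsh camp alone.
11. Warden goes to the dry ground with the drill-bot.

No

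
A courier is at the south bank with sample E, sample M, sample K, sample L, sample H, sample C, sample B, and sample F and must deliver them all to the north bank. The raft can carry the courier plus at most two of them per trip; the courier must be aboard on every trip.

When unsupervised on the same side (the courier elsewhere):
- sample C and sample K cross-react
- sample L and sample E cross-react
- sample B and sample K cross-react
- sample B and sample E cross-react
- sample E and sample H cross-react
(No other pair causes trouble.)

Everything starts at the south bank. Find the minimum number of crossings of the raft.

9

Counting alone: the courier can take at most 2 across per trip to the north bank, so moving all 8 needs at least 4 loaded trips out, with a return between consecutive ones — at least 7 crossings.
The safety rule pushes this higher. Following every safe sequence of crossings, the most of the 8 that can be at the north bank as the raft arrives there on crossing 7 is 7 — never all 8.
So no plan with fewer than 9 crossings exists, and this one achieves 9:
1. Courier goes to the north bank with sample E and sample K.
2. Courier goes back to the south bank alone.
3. Courier goes to the north bank with sample L and sample M.
4. Courier goes back to the south bank with sample E.
5. Courier goes to the north bank with sample B and sample H.
6. Courier goes back to the south bank with sample K.
7. Courier goes to the north bank with sample C and sample F.
8. Courier goes back to the south bank alone.
9. Courier goes to the north bank with sample E and sample K.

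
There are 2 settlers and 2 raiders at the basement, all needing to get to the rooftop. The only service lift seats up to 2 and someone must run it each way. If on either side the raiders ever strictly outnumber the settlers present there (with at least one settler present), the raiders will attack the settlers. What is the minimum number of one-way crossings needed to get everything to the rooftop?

5

Counting alone: each trip to the rooftop takes at most 2 across and each return brings at least 1 back, so after t trips out (and t−1 returns) at most 2t − (t−1) of the 4 are across; that first reaches 4 at t = 3, so at least 5 crossings are needed.
The plan below uses exactly 5 crossings, so it is optimal:
1. 2 raiders → the rooftop.  (the basement: 2S 0R; the rooftop: 0S 2R)
2. 1 raider ← the basement.  (the basement: 2S 1R; the rooftop: 0S 1R)
3. 2 settlers → the rooftop.  (the basement: 0S 1R; the rooftop: 2S 1R)
4. 1 raider ← the basement.  (the basement: 0S 2R; the rooftop: 2S 0R)
5. 2 raiders → the rooftop.  (the basement: 0S 0R; the rooftop: 2S 2R)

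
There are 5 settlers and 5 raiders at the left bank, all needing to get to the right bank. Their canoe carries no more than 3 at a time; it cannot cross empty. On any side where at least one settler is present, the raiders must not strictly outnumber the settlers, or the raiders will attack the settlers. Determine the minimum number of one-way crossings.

11

Counting alone: each trip to the right bank takes at most 3 across and each return brings at least 1 back, so after t trips out (and t−1 returns) at most 3t − (t−1) of the 10 are across; that first reaches 10 at t = 5, so at least 9 crossings are needed.
The safety rule pushes this higher. Following every safe sequence of crossings, the most of the 10 that can be at the right bank as the canoe arrives there on crossing 9 is 9 — never all 10.
So no plan with fewer than 11 crossings exists, and this one achieves 11:
1. 2 raiders → the right bank.  (the left bank: 5S 3R; the right bank: 0S 2R)
2. 1 raider ← the left bank.  (the left bank: 5S 4R; the right bank: 0S 1R)
3. 3 raiders → the right bank.  (the left bank: 5S 1R; the right bank: 0S 4R)
4. 1 raider ← the left bank.  (the left bank: 5S 2R; the right bank: 0S 3R)
5. 3 settlers → the right bank.  (the left bank: 2S 2R; the right bank: 3S 3R)
6. 1 settler and 1 raider ← the left bank.  (the left bank: 3S 3R; the right bank: 2S 2R)
7. 3 settlers → the right bank.  (the left bank: 0S 3R; the right bank: 5S 2R)
8. 1 raider ← the left bank.  (the left bank: 0S 4R; the right bank: 5S 1R)
9. 2 raiders → the right bank.  (the left bank: 0S 2R; the right bank: 5S 3R)
10. 1 raider ← the left bank.  (the left bank: 0S 3R; the right bank: 5S 2R)
11. 3 raiders → the right bank.  (the left bank: 0S 0R; the right bank: 5S 5R)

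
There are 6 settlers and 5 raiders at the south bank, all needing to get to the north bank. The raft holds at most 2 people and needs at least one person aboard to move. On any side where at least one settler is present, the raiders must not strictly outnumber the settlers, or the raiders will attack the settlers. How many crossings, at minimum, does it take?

Counting alone: each trip to the north bank takes at most 2 across and each return brings at least 1 back, so after t trips out (and t−1 returns) at most 2t − (t−1) of the 11 are across; that first reaches 11 at t = 10, so at least 19 crossings are needed.
The plan below uses exactly 19 crossings, so it is optimal:
1. 2 raiders → the north bank.  (the south bank: 6S 3R; the north bank: 0S 2R)
2. 1 raider ← the south bank.  (the south bank: 6S 4R; the north bank: 0S 1R)
3. 2 raiders → the north bank.  (the south bank: 6S 2R; the north bank: 0S 3R)
4. 1 raider ← the south bank.  (the south bank: 6S 3R; the north bank: 0S 2R)
5. 2 settlers → the north bank.  (the south bank: 4S 3R; the north bank: 2S 2R)
6. 1 raider ← the south bank.  (the south bank: 4S 4R; the north bank: 2S 1R)
7. 1 settler and 1 raider → the north bank.  (the south bank: 3S 3R; the north bank: 3S 2R)
8. 1 settler ← the south bank.  (the south bank: 4S 3R; the north bank: 2S 2R)
9. 1 settler and 1 raider → the north bank.  (the south bank: 3S 2R; the north bank: 3S 3R)
10. 1 raider ← the south bank.  (the south bank: 3S 3R; the north bank: 3S 2R)
11. 1 settler and 1 raider → the north bank.  (the south bank: 2S 2R; the north bank: 4S 3R)
12. 1 settler ← the south bank.  (the south bank: 3S 2R; the north bank: 3S 3R)
13. 1 settler and 1 raider → the north bank.  (the south bank: 2S 1R; the north bank: 4S 4R)
14. 1 raider ← the south bank.  (the south bank: 2S 2R; the north bank: 4S 3R)
15. 1 settler and 1 raider → the north bank.  (the south bank: 1S 1R; the north bank: 5S 4R)
16. 1 settler ← the south bank.  (the south bank: 2S 1R; the north bank: 4S 4R)
17. 1 settler and 1 raider → the north bank.  (the south bank: 1S 0R; the north bank: 5S 5R)
18. 1 raider ← the south bank.  (the south bank: 1S 1R; the north bank: 5S 4R)
19. 1 settler and 1 raider → the north bank.  (the south bank: 0S 0R; the north bank: 6S 5R)

19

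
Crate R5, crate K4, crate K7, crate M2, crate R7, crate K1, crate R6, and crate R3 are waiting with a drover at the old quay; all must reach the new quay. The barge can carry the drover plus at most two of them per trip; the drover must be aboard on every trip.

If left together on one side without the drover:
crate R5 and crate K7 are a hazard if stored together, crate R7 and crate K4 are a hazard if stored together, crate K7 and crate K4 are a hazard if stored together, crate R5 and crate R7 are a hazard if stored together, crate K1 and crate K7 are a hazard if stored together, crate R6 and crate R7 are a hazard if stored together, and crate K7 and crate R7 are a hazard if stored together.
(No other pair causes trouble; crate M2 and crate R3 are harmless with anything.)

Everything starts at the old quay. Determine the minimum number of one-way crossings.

13

Counting alone: the drover can take at most 2 across per trip to the new quay, so moving all 8 needs at least 4 loaded trips out, with a return between consecutive ones — at least 7 crossings.
The safety rule pushes this higher. Following every safe sequence of crossings, the most of the 8 that can be at the new quay as the barge arrives there on crossings 7, 9, 11 is 5, 6, 7 respectively — never all 8.
So no plan with fewer than 13 crossings exists, and this one achieves 13:
1. Drover goes to the new quay with crate K7 and crate R7.  [the old quay: crate K1, crate K4, crate M2, crate R3, crate R5, crate R6 | the new quay: crate K7, crate R7]
2. Drover goes back to the old quay with crate K7.  [the old quay: crate K1, crate K4, crate K7, crate M2, crate R3, crate R5, crate R6 | the new quay: crate R7]
3. Drover goes to the new quay with crate K7 and crate M2.  [the old quay: crate K1, crate K4, crate R3, crate R5, crate R6 | the new quay: crate K7, crate M2, crate R7]
4. Drover goes back to the old quay with crate K7.  [the old quay: crate K1, crate K4, crate K7, crate R3, crate R5, crate R6 | the new quay: crate M2, crate R7]
5. Drover goes to the new quay with crate K1 and crate K7.  [the old quay: crate K4, crate R3, crate R5, crate R6 | the new quay: crate K1, crate K7, crate M2, crate R7]
6. Drover goes back to the old quay with crate K7.  [the old quay: crate K4, crate K7, crate R3, crate R5, crate R6 | the new quay: crate K1, crate M2, crate R7]
7. Drover goes to the new quay with crate K4 and crate R5.  [the old quay: crate K7, crate R3, crate R6 | the new quay: crate K1, crate K4, crate M2, crate R5, crate R7]
8. Drover goes back to the old quay with crate R7.  [the old quay: crate K7, crate R3, crate R6, crate R7 | the new quay: crate K1, crate K4, crate M2, crate R5]
9. Drover goes to the new quay with crate K7 and crate R6.  [the old quay: crate R3, crate R7 | the new quay: crate K1, crate K4, crate K7, crate M2, crate R5, crate R6]
10. Drover goes back to the old quay with crate K7.  [the old quay: crate K7, crate R3, crate R7 | the new quay: crate K1, crate K4, crate M2, crate R5, crate R6]
11. Drover goes to the new quay with crate K7 and crate R3.  [the old quay: crate R7 | the new quay: crate K1, crate K4, crate K7, crate M2, crate R3, crate R5, crate R6]
12. Drover goes back to the old quay with crate K7.  [the old quay: crate K7, crate R7 | the new quay: crate K1, crate K4, crate M2, crate R3, crate R5, crate R6]
13. Drover goes to the new quay with crate K7 and crate R7.  [the old quay: — | the new quay: crate K1, crate K4, crate K7, crate M2, crate R3, crate R5, crate R6, crate R7]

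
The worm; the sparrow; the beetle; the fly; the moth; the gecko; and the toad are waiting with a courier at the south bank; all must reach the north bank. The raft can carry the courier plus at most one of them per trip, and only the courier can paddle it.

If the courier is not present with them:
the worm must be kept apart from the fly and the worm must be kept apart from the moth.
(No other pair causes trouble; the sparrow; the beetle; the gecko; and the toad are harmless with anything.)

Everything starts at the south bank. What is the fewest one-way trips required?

15

Counting alone: the courier can take at most 1 across per trip to the north bank, so moving all 7 needs at least 7 loaded trips out, with a return between consecutive ones — at least 13 crossings.
The safety rule pushes this higher. Following every safe sequence of crossings, the most of the 7 that can be at the north bank as the raft arrives there on crossing 13 is 6 — never all 7.
So no plan with fewer than 15 crossings exists, and this one achieves 15:
1. Courier goes to the north bank with the worm.  [the south bank: the beetle, the fly, the gecko, the moth, the sparrow, the toad | the north bank: the worm]
2. Courier goes back to the south bank alone.  [the south bank: the beetle, the fly, the gecko, the moth, the sparrow, the toad | the north bank: the worm]
3. Courier goes to the north bank with the sparrow.  [the south bank: the beetle, the fly, the gecko, the moth, the toad | the north bank: the sparrow, the worm]
4. Courier goes back to the south bank alone.  [the south bank: the beetle, the fly, the gecko, the moth, the toad | the north bank: the sparrow, the worm]
5. Courier goes to the north bank with the beetle.  [the south bank: the fly, the gecko, the moth, the toad | the north bank: the beetle, the sparrow, the worm]
6. Courier goes back to the south bank alone.  [the south bank: the fly, the gecko, the moth, the toad | the north bank: the beetle, the sparrow, the worm]
7. Courier goes to the north bank with the fly.  [the south bank: the gecko, the moth, the toad | the north bank: the beetle, the fly, the sparrow, the worm]
8. Courier goes back to the south bank with the worm.  [the south bank: the gecko, the moth, the toad, the worm | the north bank: the beetle, the fly, the sparrow]
9. Courier goes to the north bank with the moth.  [the south bank: the gecko, the toad, the worm | the north bank: the beetle, the fly, the moth, the sparrow]
10. Courier goes back to the south bank alone.  [the south bank: the gecko, the toad, the worm | the north bank: the beetle, the fly, the moth, the sparrow]
11. Courier goes to the north bank with the gecko.  [the south bank: the toad, the worm | the north bank: the beetle, the fly, the gecko, the moth, the sparrow]
12. Courier goes back to the south bank alone.  [the south bank: the toad, the worm | the north bank: the beetle, the fly, the gecko, the moth, the sparrow]
13. Courier goes to the north bank with the toad.  [the south bank: the worm | the north bank: the beetle, the fly, the gecko, the moth, the sparrow, the toad]
14. Courier goes back to the south bank alone.  [the south bank: the worm | the north bank: the beetle, the fly, the gecko, the moth, the sparrow, the toad]
15. Courier goes to the north bank with the worm.  [the south bank: — | the north bank: the beetle, the fly, the gecko, the moth, the sparrow, the toad, the worm]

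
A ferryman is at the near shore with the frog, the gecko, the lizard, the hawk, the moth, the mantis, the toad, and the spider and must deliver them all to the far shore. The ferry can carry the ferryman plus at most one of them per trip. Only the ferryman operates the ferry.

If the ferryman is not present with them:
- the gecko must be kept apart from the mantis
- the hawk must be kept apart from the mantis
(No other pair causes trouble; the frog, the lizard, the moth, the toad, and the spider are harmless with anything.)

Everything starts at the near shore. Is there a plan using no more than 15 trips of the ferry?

No

Counting alone: the ferryman can take at most 1 across per trip to the far shore, so moving all 8 needs at least 8 loaded trips out, with a return between consecutive ones — at least 15 crossings.
The safety rule pushes this higher. Following every safe sequence of crossings, the most of the 8 that can be at the far shore as the ferry arrives there on crossing 15 is 7 — never all 8.
So the move cannot be finished within 15 crossings. (The shortest complete plan takes 17:)
1. Ferryman goes to the far shore with the mantis.
2. Ferryman goes back to the near shore alone.
3. Ferryman goes to the far shore with the frog.
4. Ferryman goes back to the near shore alone.
5. Ferryman goes to the far shore with the gecko.
6. Ferryman goes back to the near shore with the mantis.
7. Ferryman goes to the far shore with the hawk.
8. Ferryman goes back to the near shore alone.
9. Ferryman goes to the far shore with the lizard.
10. Ferryman goes back to the near shore alone.
11. Ferryman goes to the far shore with the moth.
12. Ferryman goes back to the near shore alone.
13. Ferryman goes to the far shore with the toad.
14. Ferryman goes back to the near shore alone.
15. Ferryman goes to the far shore with the spider.
16. Ferryman goes back to the near shore alone.
17. Ferryman goes to the far shore with the mantis.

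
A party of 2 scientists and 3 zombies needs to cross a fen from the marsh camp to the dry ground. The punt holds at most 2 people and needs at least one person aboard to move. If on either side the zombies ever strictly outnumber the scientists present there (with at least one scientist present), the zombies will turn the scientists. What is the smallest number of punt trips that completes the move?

impossible

The zombies already outnumber the scientists at the marsh camp before anyone moves, so the starting position itself is disallowed.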